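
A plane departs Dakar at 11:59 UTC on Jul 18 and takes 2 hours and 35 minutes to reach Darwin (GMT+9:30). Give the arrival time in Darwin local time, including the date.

Departure is given in UTC: 11:59 on Jul 18.
Add 2 hours 35 minutes → 14:34 UTC.
Darwin is UTC+9:30: 14:34 + 9:30 = 00:04 on Jul 19.

00:04 on July 19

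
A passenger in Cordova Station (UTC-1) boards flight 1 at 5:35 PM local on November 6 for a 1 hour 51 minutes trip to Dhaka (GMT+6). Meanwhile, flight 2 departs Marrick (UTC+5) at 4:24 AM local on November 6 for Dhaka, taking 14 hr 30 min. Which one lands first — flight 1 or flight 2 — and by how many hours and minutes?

the second, by 6 hours 32 minutes

Flight 1 in UTC: 5:35 PM + 1:00 = 6:35 PM on Nov 6.
+1 hour and 51 minutes → arrive 8:26 PM UTC on Nov 6.
Flight 2 in UTC: 4:24 AM − 5:00 = 11:24 PM on Nov 5.
+14 hours and 30 minutes → arrive 1:54 PM UTC on Nov 6.
Flight 2 lands earlier by 6 hours 32 minutes.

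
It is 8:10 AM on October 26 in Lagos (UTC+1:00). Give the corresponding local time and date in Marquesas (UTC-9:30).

9:40 PM on October 25

Marquesas is 10:30 behind Lagos.
Shift by the zone difference: 8:10 AM − 10:30 = 9:40 PM on Oct 25 in Marquesas.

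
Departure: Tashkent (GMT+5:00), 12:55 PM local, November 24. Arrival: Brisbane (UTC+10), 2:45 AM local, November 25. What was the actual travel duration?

8 hours 50 minutes

Departure in UTC: 12:55 PM − 5:00 = 7:55 AM on Nov 24.
Arrival in UTC: 2:45 AM − 10:00 = 4:45 PM on Nov 24.
Elapsed = 4:45 PM − 7:55 AM = 8 hours 50 minutes.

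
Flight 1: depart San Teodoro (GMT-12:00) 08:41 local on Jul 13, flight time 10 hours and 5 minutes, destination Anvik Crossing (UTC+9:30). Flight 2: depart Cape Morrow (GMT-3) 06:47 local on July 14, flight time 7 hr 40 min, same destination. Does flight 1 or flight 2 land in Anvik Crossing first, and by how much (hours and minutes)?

the first, by 10 hours 41 minutes

Flight 1 in UTC: 08:41 + 12:00 = 20:41 on Jul 13.
+10 hours and 5 minutes → arrive 06:46 UTC on Jul 14.
Flight 2 in UTC: 06:47 + 3:00 = 09:47 on Jul 14.
+7 hours and 40 minutes → arrive 17:27 UTC on Jul 14.
Flight 1 lands earlier by 10 hours 41 minutes.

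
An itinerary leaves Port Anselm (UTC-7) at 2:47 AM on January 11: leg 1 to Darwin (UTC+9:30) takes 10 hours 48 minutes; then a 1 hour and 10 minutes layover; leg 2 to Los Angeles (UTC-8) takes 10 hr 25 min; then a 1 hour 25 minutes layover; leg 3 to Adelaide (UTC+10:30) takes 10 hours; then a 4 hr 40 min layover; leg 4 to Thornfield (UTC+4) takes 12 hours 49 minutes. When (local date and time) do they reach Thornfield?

5:04 PM on January 13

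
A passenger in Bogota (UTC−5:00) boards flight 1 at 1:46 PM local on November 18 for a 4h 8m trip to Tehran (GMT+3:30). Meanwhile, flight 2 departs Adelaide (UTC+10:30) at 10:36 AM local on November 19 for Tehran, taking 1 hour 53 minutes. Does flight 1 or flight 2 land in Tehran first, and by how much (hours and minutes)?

the first, by 3 hours 5 minutes

Flight 1 in UTC: 1:46 PM + 5:00 = 6:46 PM on Nov 18.
+4 hours and 8 minutes → arrive 10:54 PM UTC on Nov 18.
Flight 2 in UTC: 10:36 AM − 10:30 = 12:06 AM on Nov 19.
+1 hour 53 minutes → arrive 1:59 AM UTC on Nov 19.
Flight 1 lands earlier by 3 hours 5 minutes.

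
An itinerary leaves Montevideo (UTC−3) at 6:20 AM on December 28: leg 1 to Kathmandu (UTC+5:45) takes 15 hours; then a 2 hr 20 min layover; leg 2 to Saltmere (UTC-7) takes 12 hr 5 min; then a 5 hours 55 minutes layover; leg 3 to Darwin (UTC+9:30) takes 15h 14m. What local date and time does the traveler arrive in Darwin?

Convert departure to UTC: 6:20 AM + 3:00 = 9:20 AM UTC on Dec 28.
Add 15 hours leg 1 → 12:20 AM UTC (Dec 29).
Add 2 hours 20 minutes layover in Kathmandu → 2:40 AM UTC.
Add 12 hours and 5 minutes leg 2 → 2:45 PM UTC.
Add 5 hours and 55 minutes layover in Saltmere → 8:40 PM UTC.
Add 15 hours 14 minutes leg 3 → 11:54 AM UTC (Dec 30).
Darwin is UTC+9:30, so local arrival = 11:54 AM + 9:30 = 9:24 PM on Dec 30.

9:24 PM on Dec 30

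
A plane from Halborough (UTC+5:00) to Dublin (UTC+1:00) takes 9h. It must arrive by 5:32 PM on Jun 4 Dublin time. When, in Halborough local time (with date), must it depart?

Target arrival in UTC: 5:32 PM − 1:00 = 4:32 PM on Jun 4.
Subtract 9 hours → departure 7:32 AM UTC on Jun 4.
Halborough is UTC+5:00: 7:32 AM + 5:00 = 12:32 PM on Jun 4.

12:32 PM on June 4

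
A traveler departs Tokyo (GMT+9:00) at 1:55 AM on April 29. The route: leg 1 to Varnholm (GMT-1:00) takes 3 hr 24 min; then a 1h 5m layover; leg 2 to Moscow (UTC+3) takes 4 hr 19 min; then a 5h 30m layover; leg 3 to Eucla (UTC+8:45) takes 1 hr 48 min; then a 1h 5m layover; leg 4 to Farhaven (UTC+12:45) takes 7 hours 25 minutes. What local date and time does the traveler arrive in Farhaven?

6:16 AM on April 30

Convert departure to UTC: 1:55 AM − 9:00 = 4:55 PM UTC on Apr 28.
Add 3 hours and 24 minutes leg 1 → 8:19 PM UTC.
Add 1 hour 5 minutes layover in Varnholm → 9:24 PM UTC.
Add 4 hours 19 minutes leg 2 → 1:43 AM UTC (Apr 29).
Add 5 hours and 30 minutes layover in Moscow → 7:13 AM UTC.
Add 1 hour and 48 minutes leg 3 → 9:01 AM UTC.
Add 1 hour and 5 minutes layover in Eucla → 10:06 AM UTC.
Add 7 hours and 25 minutes leg 4 → 5:31 PM UTC.
Farhaven is UTC+12:45, so local arrival = 5:31 PM + 12:45 = 6:16 AM on Apr 30.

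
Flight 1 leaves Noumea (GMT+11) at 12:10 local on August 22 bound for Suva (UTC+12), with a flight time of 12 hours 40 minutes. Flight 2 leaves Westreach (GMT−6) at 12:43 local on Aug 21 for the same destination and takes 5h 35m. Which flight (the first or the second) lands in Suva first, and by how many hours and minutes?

Flight 1 in UTC: 12:10 − 11:00 = 01:10 on Aug 22.
+12 hours and 40 minutes → arrive 13:50 UTC on Aug 22.
Flight 2 in UTC: 12:43 + 6:00 = 18:43 on Aug 21.
+5 hours and 35 minutes → arrive 00:18 UTC on Aug 22.
Flight 2 lands earlier by 13 hours 32 minutes.

the second, by 13 hours 32 minutes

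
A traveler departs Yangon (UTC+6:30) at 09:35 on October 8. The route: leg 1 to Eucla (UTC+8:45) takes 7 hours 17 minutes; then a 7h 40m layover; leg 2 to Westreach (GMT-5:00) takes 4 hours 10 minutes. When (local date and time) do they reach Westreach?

Convert departure to UTC: 09:35 − 6:30 = 03:05 UTC on Oct 8.
Add 7 hours and 17 minutes leg 1 → 10:22 UTC.
Add 7 hours and 40 minutes layover in Eucla → 18:02 UTC.
Add 4 hours and 10 minutes leg 2 → 22:12 UTC.
Westreach is UTC−5:00, so local arrival = 22:12 − 5:00 = 17:12 on Oct 8.

17:12 on Oct 8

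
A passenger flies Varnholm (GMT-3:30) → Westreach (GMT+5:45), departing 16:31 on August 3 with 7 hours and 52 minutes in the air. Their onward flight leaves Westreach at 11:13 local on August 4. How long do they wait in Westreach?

Convert departure to UTC: 16:31 + 3:30 = 20:01 UTC on Aug 3.
Add 7 hours 52 minutes flight time → 03:53 UTC (Aug 4).
Westreach is UTC+5:45, so local arrival = 03:53 + 5:45 = 09:38 on Aug 4.
Layover = 11:13 − 09:38 = 1 hour 35 minutes.

1 hour 35 minutes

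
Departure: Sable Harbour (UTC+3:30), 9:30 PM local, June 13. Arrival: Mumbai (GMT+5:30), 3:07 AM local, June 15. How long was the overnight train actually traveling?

27 hours 37 minutes

Departure in UTC: 9:30 PM − 3:30 = 6:00 PM on Jun 13.
Arrival in UTC: 3:07 AM − 5:30 = 9:37 PM on Jun 14.
Elapsed = 9:37 PM − 6:00 PM (+1 day) = 27 hours 37 minutes.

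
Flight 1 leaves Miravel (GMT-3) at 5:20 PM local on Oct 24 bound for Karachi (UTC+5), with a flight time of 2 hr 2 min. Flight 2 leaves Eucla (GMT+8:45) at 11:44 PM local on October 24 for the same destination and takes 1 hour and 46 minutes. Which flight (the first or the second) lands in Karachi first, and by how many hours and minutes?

Flight 1 in UTC: 5:20 PM + 3:00 = 8:20 PM on Oct 24.
+2 hours and 2 minutes → arrive 10:22 PM UTC on Oct 24.
Flight 2 in UTC: 11:44 PM − 8:45 = 2:59 PM on Oct 24.
+1 hour 46 minutes → arrive 4:45 PM UTC on Oct 24.
Flight 2 lands earlier by 5 hours 37 minutes.

the second, by 5 hours 37 minutes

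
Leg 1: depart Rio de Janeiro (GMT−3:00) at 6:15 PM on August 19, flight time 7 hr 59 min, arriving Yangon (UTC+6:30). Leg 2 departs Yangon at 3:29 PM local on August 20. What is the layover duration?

Convert departure to UTC: 6:15 PM + 3:00 = 9:15 PM UTC on Aug 19.
Add 7 hours 59 minutes flight time → 5:14 AM UTC (Aug 20).
Yangon is UTC+6:30, so local arrival = 5:14 AM + 6:30 = 11:44 AM on Aug 20.
Layover = 3:29 PM − 11:44 AM = 3 hours 45 minutes.

3 hours 45 minutes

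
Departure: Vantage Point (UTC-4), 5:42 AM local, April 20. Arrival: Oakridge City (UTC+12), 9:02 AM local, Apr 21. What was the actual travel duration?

Departure in UTC: 5:42 AM + 4:00 = 9:42 AM on Apr 20.
Arrival in UTC: 9:02 AM − 12:00 = 9:02 PM on Apr 20.
Elapsed = 9:02 PM − 9:42 AM = 11 hours 20 minutes.

11 hours 20 minutes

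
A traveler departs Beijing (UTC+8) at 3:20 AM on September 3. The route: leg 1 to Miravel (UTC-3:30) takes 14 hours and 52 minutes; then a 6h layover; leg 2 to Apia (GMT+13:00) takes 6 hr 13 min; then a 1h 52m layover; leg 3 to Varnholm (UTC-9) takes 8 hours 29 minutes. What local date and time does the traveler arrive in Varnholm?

Convert departure to UTC: 3:20 AM − 8:00 = 7:20 PM UTC on Sep 2.
Add 14 hours 52 minutes leg 1 → 10:12 AM UTC (Sep 3).
Add 6 hours layover in Miravel → 4:12 PM UTC.
Add 6 hours 13 minutes leg 2 → 10:25 PM UTC.
Add 1 hour 52 minutes layover in Apia → 12:17 AM UTC (Sep 4).
Add 8 hours 29 minutes leg 3 → 8:46 AM UTC.
Varnholm is UTC−9:00, so local arrival = 8:46 AM − 9:00 = 11:46 PM on Sep 3.

11:46 PM on September 3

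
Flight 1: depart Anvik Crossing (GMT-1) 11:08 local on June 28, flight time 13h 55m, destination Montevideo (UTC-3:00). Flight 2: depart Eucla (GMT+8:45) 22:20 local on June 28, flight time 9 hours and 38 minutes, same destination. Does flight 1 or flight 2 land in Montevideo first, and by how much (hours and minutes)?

the second, by 2 hours 50 minutes

Flight 1 in UTC: 11:08 + 1:00 = 12:08 on Jun 28.
+13 hours 55 minutes → arrive 02:03 UTC on Jun 29.
Flight 2 in UTC: 22:20 − 8:45 = 13:35 on Jun 28.
+9 hours 38 minutes → arrive 23:13 UTC on Jun 28.
Flight 2 lands earlier by 2 hours 50 minutes.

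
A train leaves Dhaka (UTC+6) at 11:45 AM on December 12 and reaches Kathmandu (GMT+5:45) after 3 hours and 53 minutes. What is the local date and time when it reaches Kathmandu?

Convert departure to UTC: 11:45 AM − 6:00 = 5:45 AM UTC on Dec 12.
Add 3 hours and 53 minutes travel time → 9:38 AM UTC.
Kathmandu is UTC+5:45, so local arrival = 9:38 AM + 5:45 = 3:23 PM on Dec 12.

3:23 PM on Dec 12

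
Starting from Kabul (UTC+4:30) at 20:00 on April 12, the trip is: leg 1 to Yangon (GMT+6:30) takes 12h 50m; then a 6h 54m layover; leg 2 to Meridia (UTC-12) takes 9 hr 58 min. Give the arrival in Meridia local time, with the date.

09:12 on Apr 13

Convert departure to UTC: 20:00 − 4:30 = 15:30 UTC on Apr 12.
Add 12 hours 50 minutes leg 1 → 04:20 UTC (Apr 13).
Add 6 hours 54 minutes layover in Yangon → 11:14 UTC.
Add 9 hours 58 minutes leg 2 → 21:12 UTC.
Meridia is UTC−12:00, so local arrival = 21:12 − 12:00 = 09:12 on Apr 13.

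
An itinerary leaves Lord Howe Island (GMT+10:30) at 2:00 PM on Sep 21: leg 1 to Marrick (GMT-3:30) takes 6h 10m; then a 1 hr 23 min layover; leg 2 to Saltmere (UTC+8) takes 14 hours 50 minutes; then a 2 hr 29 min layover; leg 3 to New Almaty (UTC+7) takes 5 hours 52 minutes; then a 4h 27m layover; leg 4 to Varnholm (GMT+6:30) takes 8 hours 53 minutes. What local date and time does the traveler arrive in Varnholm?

6:04 AM on September 23

Convert departure to UTC: 2:00 PM − 10:30 = 3:30 AM UTC on Sep 21.
Add 6 hours and 10 minutes leg 1 → 9:40 AM UTC.
Add 1 hour and 23 minutes layover in Marrick → 11:03 AM UTC.
Add 14 hours and 50 minutes leg 2 → 1:53 AM UTC (Sep 22).
Add 2 hours 29 minutes layover in Saltmere → 4:22 AM UTC.
Add 5 hours 52 minutes leg 3 → 10:14 AM UTC.
Add 4 hours and 27 minutes layover in New Almaty → 2:41 PM UTC.
Add 8 hours 53 minutes leg 4 → 11:34 PM UTC.
Varnholm is UTC+6:30, so local arrival = 11:34 PM + 6:30 = 6:04 AM on Sep 23.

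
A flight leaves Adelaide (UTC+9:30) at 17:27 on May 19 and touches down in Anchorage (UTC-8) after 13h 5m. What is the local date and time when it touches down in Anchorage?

Convert departure to UTC: 17:27 − 9:30 = 07:57 UTC on May 19.
Add 13 hours and 5 minutes travel time → 21:02 UTC.
Anchorage is UTC−8:00, so local arrival = 21:02 − 8:00 = 13:02 on May 19.

13:02 on May 19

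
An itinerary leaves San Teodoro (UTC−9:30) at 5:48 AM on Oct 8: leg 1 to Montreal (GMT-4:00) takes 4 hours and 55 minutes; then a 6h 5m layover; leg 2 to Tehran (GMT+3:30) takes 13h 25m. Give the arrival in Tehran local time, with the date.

Convert departure to UTC: 5:48 AM + 9:30 = 3:18 PM UTC on Oct 8.
Add 4 hours and 55 minutes leg 1 → 8:13 PM UTC.
Add 6 hours and 5 minutes layover in Montreal → 2:18 AM UTC (Oct 9).
Add 13 hours 25 minutes leg 2 → 3:43 PM UTC.
Tehran is UTC+3:30, so local arrival = 3:43 PM + 3:30 = 7:13 PM on Oct 9.

7:13 PM on October 9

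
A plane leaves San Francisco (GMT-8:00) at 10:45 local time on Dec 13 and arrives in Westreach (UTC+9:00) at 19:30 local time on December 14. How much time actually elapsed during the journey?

15 hours 45 minutes

Westreach is 17:00 ahead of San Francisco.
Clock-face elapsed time (ignoring zones) is 32 hours 45 minutes.
Actual elapsed = 32 hours 45 minutes − 17:00 = 15 hours 45 minutes.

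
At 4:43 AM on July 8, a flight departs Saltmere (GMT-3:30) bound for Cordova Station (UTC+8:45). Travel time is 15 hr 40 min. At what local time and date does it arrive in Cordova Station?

8:38 AM on July 9

Convert departure to UTC: 4:43 AM + 3:30 = 8:13 AM UTC on Jul 8.
Add 15 hours 40 minutes travel time → 11:53 PM UTC.
Cordova Station is UTC+8:45, so local arrival = 11:53 PM + 8:45 = 8:38 AM on Jul 9.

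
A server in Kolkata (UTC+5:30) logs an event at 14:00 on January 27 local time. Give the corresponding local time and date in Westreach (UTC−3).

05:30 on January 27

In UTC: 14:00 − 5:30 = 08:30 on Jan 27.
Westreach is UTC−3:00: 08:30 − 3:00 = 05:30 on Jan 27.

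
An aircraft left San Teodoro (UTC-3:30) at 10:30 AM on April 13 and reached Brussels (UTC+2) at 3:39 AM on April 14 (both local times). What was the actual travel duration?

11 hours 39 minutes

Departure in UTC: 10:30 AM + 3:30 = 2:00 PM on Apr 13.
Arrival in UTC: 3:39 AM − 2:00 = 1:39 AM on Apr 14.
Elapsed = 1:39 AM − 2:00 PM (+1 day) = 11 hours 39 minutes.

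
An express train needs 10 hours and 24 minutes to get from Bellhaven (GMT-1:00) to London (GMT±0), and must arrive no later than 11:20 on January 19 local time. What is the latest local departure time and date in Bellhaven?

23:56 on Jan 18

Target arrival is already UTC: 11:20 on Jan 19.
Subtract 10 hours 24 minutes → departure 00:56 UTC on Jan 19.
Bellhaven is UTC−1:00: 00:56 − 1:00 = 23:56 on Jan 18.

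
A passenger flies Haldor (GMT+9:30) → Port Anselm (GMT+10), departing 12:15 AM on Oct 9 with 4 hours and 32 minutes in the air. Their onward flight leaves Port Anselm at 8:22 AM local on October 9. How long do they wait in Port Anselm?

3 hours 5 minutes

Convert departure to UTC: 12:15 AM − 9:30 = 2:45 PM UTC on Oct 8.
Add 4 hours and 32 minutes flight time → 7:17 PM UTC.
Port Anselm is UTC+10:00, so local arrival = 7:17 PM + 10:00 = 5:17 AM on Oct 9.
Layover = 8:22 AM − 5:17 AM = 3 hours 5 minutes.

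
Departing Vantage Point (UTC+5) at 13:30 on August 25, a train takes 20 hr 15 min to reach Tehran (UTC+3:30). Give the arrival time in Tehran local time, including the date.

08:15 on August 26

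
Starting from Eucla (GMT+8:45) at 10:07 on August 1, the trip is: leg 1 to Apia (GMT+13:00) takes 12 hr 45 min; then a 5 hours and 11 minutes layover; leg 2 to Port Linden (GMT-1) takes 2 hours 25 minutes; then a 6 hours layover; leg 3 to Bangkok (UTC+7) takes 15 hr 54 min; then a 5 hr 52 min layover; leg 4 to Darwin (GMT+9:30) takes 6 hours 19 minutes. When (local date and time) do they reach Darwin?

17:18 on August 3

Convert departure to UTC: 10:07 − 8:45 = 01:22 UTC on Aug 1.
Add 12 hours 45 minutes leg 1 → 14:07 UTC.
Add 5 hours and 11 minutes layover in Apia → 19:18 UTC.
Add 2 hours and 25 minutes leg 2 → 21:43 UTC.
Add 6 hours layover in Port Linden → 03:43 UTC (Aug 2).
Add 15 hours 54 minutes leg 3 → 19:37 UTC.
Add 5 hours and 52 minutes layover in Bangkok → 01:29 UTC (Aug 3).
Add 6 hours and 19 minutes leg 4 → 07:48 UTC.
Darwin is UTC+9:30, so local arrival = 07:48 + 9:30 = 17:18 on Aug 3.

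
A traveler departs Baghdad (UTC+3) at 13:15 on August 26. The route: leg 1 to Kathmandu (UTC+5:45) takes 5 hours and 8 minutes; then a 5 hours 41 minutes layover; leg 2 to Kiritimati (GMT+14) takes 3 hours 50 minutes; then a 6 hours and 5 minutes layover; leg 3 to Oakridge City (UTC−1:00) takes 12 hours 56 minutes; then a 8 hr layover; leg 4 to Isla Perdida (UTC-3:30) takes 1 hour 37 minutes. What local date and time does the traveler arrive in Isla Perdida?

02:02 on August 28

Convert departure to UTC: 13:15 − 3:00 = 10:15 UTC on Aug 26.
Add 5 hours and 8 minutes leg 1 → 15:23 UTC.
Add 5 hours 41 minutes layover in Kathmandu → 21:04 UTC.
Add 3 hours and 50 minutes leg 2 → 00:54 UTC (Aug 27).
Add 6 hours and 5 minutes layover in Kiritimati → 06:59 UTC.
Add 12 hours 56 minutes leg 3 → 19:55 UTC.
Add 8 hours layover in Oakridge City → 03:55 UTC (Aug 28).
Add 1 hour 37 minutes leg 4 → 05:32 UTC.
Isla Perdida is UTC−3:30, so local arrival = 05:32 − 3:30 = 02:02 on Aug 28.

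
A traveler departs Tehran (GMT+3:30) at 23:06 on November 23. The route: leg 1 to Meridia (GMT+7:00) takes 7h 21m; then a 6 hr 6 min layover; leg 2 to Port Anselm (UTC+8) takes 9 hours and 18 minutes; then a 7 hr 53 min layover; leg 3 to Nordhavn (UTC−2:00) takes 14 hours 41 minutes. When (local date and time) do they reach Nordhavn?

14:55 on November 25

Convert departure to UTC: 23:06 − 3:30 = 19:36 UTC on Nov 23.
Add 7 hours 21 minutes leg 1 → 02:57 UTC (Nov 24).
Add 6 hours and 6 minutes layover in Meridia → 09:03 UTC.
Add 9 hours 18 minutes leg 2 → 18:21 UTC.
Add 7 hours and 53 minutes layover in Port Anselm → 02:14 UTC (Nov 25).
Add 14 hours and 41 minutes leg 3 → 16:55 UTC.
Nordhavn is UTC−2:00, so local arrival = 16:55 − 2:00 = 14:55 on Nov 25.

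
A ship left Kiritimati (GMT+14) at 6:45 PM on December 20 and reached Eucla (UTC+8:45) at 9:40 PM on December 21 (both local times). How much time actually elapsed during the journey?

Departure in UTC: 6:45 PM − 14:00 = 4:45 AM on Dec 20.
Arrival in UTC: 9:40 PM − 8:45 = 12:55 PM on Dec 21.
Elapsed = 12:55 PM − 4:45 AM (+1 day) = 32 hours 10 minutes.

32 hours 10 minutes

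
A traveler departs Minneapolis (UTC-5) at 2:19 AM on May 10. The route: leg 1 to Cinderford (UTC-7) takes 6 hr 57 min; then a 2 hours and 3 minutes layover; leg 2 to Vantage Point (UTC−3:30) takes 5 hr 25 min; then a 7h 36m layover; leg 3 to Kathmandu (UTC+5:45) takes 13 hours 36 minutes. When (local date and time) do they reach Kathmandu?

Convert departure to UTC: 2:19 AM + 5:00 = 7:19 AM UTC on May 10.
Add 6 hours 57 minutes leg 1 → 2:16 PM UTC.
Add 2 hours and 3 minutes layover in Cinderford → 4:19 PM UTC.
Add 5 hours and 25 minutes leg 2 → 9:44 PM UTC.
Add 7 hours 36 minutes layover in Vantage Point → 5:20 AM UTC (May 11).
Add 13 hours 36 minutes leg 3 → 6:56 PM UTC.
Kathmandu is UTC+5:45, so local arrival = 6:56 PM + 5:45 = 12:41 AM on May 12.

12:41 AM on May 12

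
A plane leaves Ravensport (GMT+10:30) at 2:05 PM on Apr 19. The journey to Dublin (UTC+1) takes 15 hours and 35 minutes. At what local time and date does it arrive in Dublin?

Convert departure to UTC: 2:05 PM − 10:30 = 3:35 AM UTC on Apr 19.
Add 15 hours 35 minutes travel time → 7:10 PM UTC.
Dublin is UTC+1:00, so local arrival = 7:10 PM + 1:00 = 8:10 PM on Apr 19.

8:10 PM on April 19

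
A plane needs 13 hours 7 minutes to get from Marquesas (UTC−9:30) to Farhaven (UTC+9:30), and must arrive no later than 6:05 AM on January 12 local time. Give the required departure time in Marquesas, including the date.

Target arrival in UTC: 6:05 AM − 9:30 = 8:35 PM on Jan 11.
Subtract 13 hours and 7 minutes → departure 7:28 AM UTC on Jan 11.
Marquesas is UTC−9:30: 7:28 AM − 9:30 = 9:58 PM on Jan 10.

9:58 PM on January 10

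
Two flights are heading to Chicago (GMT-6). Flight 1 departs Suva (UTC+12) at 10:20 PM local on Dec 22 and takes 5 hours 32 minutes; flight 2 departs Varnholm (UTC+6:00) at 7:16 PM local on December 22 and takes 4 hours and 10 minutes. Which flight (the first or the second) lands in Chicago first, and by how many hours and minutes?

Flight 1 in UTC: 10:20 PM − 12:00 = 10:20 AM on Dec 22.
+5 hours 32 minutes → arrive 3:52 PM UTC on Dec 22.
Flight 2 in UTC: 7:16 PM − 6:00 = 1:16 PM on Dec 22.
+4 hours and 10 minutes → arrive 5:26 PM UTC on Dec 22.
Flight 1 lands earlier by 1 hour 34 minutes.

the first, by 1 hour 34 minutes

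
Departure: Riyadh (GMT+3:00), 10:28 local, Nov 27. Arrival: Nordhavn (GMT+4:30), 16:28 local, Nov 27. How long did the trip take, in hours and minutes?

4 hours 30 minutes

Departure in UTC: 10:28 − 3:00 = 07:28 on Nov 27.
Arrival in UTC: 16:28 − 4:30 = 11:58 on Nov 27.
Elapsed = 11:58 − 07:28 = 4 hours 30 minutes.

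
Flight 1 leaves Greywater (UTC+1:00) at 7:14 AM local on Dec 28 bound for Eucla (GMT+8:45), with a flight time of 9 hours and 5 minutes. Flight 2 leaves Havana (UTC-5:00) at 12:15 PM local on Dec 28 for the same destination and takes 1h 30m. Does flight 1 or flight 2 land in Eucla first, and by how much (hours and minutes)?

the first, by 3 hours 26 minutes

Flight 1 in UTC: 7:14 AM − 1:00 = 6:14 AM on Dec 28.
+9 hours and 5 minutes → arrive 3:19 PM UTC on Dec 28.
Flight 2 in UTC: 12:15 PM + 5:00 = 5:15 PM on Dec 28.
+1 hour 30 minutes → arrive 6:45 PM UTC on Dec 28.
Flight 1 lands earlier by 3 hours 26 minutes.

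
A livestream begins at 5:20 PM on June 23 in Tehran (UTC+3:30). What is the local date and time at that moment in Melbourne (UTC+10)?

In UTC: 5:20 PM − 3:30 = 1:50 PM on Jun 23.
Melbourne is UTC+10:00: 1:50 PM + 10:00 = 11:50 PM on Jun 23.

11:50 PM on June 23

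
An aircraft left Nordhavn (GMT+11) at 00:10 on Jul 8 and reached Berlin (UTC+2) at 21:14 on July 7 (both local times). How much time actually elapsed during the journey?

Berlin is 9:00 behind Nordhavn.
Clock-face elapsed time (ignoring zones) is −2 hours 56 minutes.
Actual elapsed = −2 hours 56 minutes + 9:00 = 6 hours 4 minutes.

6 hours 4 minutes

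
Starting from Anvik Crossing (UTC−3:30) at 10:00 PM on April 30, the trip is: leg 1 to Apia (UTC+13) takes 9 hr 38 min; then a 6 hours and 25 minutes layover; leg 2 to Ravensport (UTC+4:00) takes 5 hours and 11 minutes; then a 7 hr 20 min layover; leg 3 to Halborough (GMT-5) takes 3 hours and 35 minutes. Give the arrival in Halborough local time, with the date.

4:39 AM on May 2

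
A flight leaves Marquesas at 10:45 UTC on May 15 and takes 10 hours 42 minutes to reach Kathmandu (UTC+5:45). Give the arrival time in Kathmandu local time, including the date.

03:12 on May 16

Departure is given in UTC: 10:45 on May 15.
Add 10 hours 42 minutes → 21:27 UTC.
Kathmandu is UTC+5:45: 21:27 + 5:45 = 03:12 on May 16.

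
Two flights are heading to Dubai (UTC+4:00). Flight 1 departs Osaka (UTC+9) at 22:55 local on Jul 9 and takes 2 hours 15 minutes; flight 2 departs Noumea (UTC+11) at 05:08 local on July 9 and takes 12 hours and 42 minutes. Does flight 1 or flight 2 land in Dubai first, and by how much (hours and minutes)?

the second, by 9 hours 20 minutes

Flight 1 in UTC: 22:55 − 9:00 = 13:55 on Jul 9.
+2 hours 15 minutes → arrive 16:10 UTC on Jul 9.
Flight 2 in UTC: 05:08 − 11:00 = 18:08 on Jul 8.
+12 hours and 42 minutes → arrive 06:50 UTC on Jul 9.
Flight 2 lands earlier by 9 hours 20 minutes.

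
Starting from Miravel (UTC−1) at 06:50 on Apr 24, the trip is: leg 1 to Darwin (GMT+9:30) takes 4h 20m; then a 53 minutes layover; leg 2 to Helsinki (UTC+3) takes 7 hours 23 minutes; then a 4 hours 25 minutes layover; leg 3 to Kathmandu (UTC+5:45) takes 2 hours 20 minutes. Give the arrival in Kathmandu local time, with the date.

Convert departure to UTC: 06:50 + 1:00 = 07:50 UTC on Apr 24.
Add 4 hours 20 minutes leg 1 → 12:10 UTC.
Add 53 minutes layover in Darwin → 13:03 UTC.
Add 7 hours and 23 minutes leg 2 → 20:26 UTC.
Add 4 hours 25 minutes layover in Helsinki → 00:51 UTC (Apr 25).
Add 2 hours and 20 minutes leg 3 → 03:11 UTC.
Kathmandu is UTC+5:45, so local arrival = 03:11 + 5:45 = 08:56 on Apr 25.

08:56 on Apr 25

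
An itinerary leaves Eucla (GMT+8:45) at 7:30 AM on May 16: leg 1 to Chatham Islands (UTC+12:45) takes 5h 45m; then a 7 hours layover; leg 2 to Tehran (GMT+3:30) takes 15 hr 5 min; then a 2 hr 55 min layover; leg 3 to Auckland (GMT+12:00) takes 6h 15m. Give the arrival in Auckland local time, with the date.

Convert departure to UTC: 7:30 AM − 8:45 = 10:45 PM UTC on May 15.
Add 5 hours and 45 minutes leg 1 → 4:30 AM UTC (May 16).
Add 7 hours layover in Chatham Islands → 11:30 AM UTC.
Add 15 hours 5 minutes leg 2 → 2:35 AM UTC (May 17).
Add 2 hours and 55 minutes layover in Tehran → 5:30 AM UTC.
Add 6 hours and 15 minutes leg 3 → 11:45 AM UTC.
Auckland is UTC+12:00, so local arrival = 11:45 AM + 12:00 = 11:45 PM on May 17.

11:45 PM on May 17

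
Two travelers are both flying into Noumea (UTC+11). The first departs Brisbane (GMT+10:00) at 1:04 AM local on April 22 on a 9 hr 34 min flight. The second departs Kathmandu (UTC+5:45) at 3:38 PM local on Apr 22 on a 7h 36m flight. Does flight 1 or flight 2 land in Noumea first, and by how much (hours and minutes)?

Flight 1 in UTC: 1:04 AM − 10:00 = 3:04 PM on Apr 21.
+9 hours 34 minutes → arrive 12:38 AM UTC on Apr 22.
Flight 2 in UTC: 3:38 PM − 5:45 = 9:53 AM on Apr 22.
+7 hours and 36 minutes → arrive 5:29 PM UTC on Apr 22.
Flight 1 lands earlier by 16 hours 51 minutes.

the first, by 16 hours 51 minutes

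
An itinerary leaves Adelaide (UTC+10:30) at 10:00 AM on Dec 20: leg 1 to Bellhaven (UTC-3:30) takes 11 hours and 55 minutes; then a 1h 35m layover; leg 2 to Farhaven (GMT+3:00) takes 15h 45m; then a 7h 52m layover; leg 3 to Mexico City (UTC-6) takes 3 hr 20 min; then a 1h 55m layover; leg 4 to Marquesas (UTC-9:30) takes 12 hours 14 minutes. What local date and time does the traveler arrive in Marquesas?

Convert departure to UTC: 10:00 AM − 10:30 = 11:30 PM UTC on Dec 19.
Add 11 hours and 55 minutes leg 1 → 11:25 AM UTC (Dec 20).
Add 1 hour and 35 minutes layover in Bellhaven → 1:00 PM UTC.
Add 15 hours 45 minutes leg 2 → 4:45 AM UTC (Dec 21).
Add 7 hours and 52 minutes layover in Farhaven → 12:37 PM UTC.
Add 3 hours 20 minutes leg 3 → 3:57 PM UTC.
Add 1 hour and 55 minutes layover in Mexico City → 5:52 PM UTC.
Add 12 hours and 14 minutes leg 4 → 6:06 AM UTC (Dec 22).
Marquesas is UTC−9:30, so local arrival = 6:06 AM − 9:30 = 8:36 PM on Dec 21.

8:36 PM on December 21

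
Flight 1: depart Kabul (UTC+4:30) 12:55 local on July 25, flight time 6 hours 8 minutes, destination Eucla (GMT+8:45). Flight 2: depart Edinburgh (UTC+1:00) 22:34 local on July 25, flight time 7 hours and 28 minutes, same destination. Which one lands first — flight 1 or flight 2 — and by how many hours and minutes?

Flight 1 in UTC: 12:55 − 4:30 = 08:25 on Jul 25.
+6 hours 8 minutes → arrive 14:33 UTC on Jul 25.
Flight 2 in UTC: 22:34 − 1:00 = 21:34 on Jul 25.
+7 hours and 28 minutes → arrive 05:02 UTC on Jul 26.
Flight 1 lands earlier by 14 hours 29 minutes.

the first, by 14 hours 29 minutes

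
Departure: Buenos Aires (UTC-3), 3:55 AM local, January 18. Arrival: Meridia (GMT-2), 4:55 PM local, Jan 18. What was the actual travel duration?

12 hours

Departure in UTC: 3:55 AM + 3:00 = 6:55 AM on Jan 18.
Arrival in UTC: 4:55 PM + 2:00 = 6:55 PM on Jan 18.
Elapsed = 6:55 PM − 6:55 AM = 12 hours.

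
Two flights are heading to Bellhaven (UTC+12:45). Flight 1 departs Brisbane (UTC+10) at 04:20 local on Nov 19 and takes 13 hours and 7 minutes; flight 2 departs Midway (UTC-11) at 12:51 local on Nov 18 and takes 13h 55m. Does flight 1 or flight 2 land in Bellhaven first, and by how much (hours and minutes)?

the first, by 6 hours 19 minutes

Flight 1 in UTC: 04:20 − 10:00 = 18:20 on Nov 18.
+13 hours 7 minutes → arrive 07:27 UTC on Nov 19.
Flight 2 in UTC: 12:51 + 11:00 = 23:51 on Nov 18.
+13 hours 55 minutes → arrive 13:46 UTC on Nov 19.
Flight 1 lands earlier by 6 hours 19 minutes.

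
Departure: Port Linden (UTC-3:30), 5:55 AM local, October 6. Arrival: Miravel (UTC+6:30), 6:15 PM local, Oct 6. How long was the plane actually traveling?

Departure in UTC: 5:55 AM + 3:30 = 9:25 AM on Oct 6.
Arrival in UTC: 6:15 PM − 6:30 = 11:45 AM on Oct 6.
Elapsed = 11:45 AM − 9:25 AM = 2 hours 20 minutes.

2 hours 20 minutes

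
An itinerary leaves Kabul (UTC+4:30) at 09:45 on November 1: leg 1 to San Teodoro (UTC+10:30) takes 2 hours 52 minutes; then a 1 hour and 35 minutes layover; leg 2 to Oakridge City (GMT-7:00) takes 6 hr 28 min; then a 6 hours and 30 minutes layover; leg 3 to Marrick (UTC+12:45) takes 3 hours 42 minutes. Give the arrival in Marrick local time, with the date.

15:07 on November 2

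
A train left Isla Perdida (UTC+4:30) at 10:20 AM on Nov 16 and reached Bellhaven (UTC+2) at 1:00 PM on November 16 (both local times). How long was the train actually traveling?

5 hours 10 minutes

Departure in UTC: 10:20 AM − 4:30 = 5:50 AM on Nov 16.
Arrival in UTC: 1:00 PM − 2:00 = 11:00 AM on Nov 16.
Elapsed = 11:00 AM − 5:50 AM = 5 hours 10 minutes.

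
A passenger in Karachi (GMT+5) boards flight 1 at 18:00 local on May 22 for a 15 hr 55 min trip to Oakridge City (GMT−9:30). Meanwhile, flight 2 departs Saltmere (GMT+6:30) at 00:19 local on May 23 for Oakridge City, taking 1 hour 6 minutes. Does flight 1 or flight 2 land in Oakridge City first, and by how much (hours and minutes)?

the second, by 10 hours

Flight 1 in UTC: 18:00 − 5:00 = 13:00 on May 22.
+15 hours 55 minutes → arrive 04:55 UTC on May 23.
Flight 2 in UTC: 00:19 − 6:30 = 17:49 on May 22.
+1 hour 6 minutes → arrive 18:55 UTC on May 22.
Flight 2 lands earlier by 10 hours.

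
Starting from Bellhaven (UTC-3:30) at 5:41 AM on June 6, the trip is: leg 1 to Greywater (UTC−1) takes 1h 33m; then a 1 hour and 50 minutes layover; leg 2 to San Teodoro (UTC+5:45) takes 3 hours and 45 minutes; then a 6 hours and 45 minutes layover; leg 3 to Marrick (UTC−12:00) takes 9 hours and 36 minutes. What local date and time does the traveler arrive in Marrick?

8:40 PM on Jun 6

Convert departure to UTC: 5:41 AM + 3:30 = 9:11 AM UTC on Jun 6.
Add 1 hour 33 minutes leg 1 → 10:44 AM UTC.
Add 1 hour 50 minutes layover in Greywater → 12:34 PM UTC.
Add 3 hours and 45 minutes leg 2 → 4:19 PM UTC.
Add 6 hours 45 minutes layover in San Teodoro → 11:04 PM UTC.
Add 9 hours and 36 minutes leg 3 → 8:40 AM UTC (Jun 7).
Marrick is UTC−12:00, so local arrival = 8:40 AM − 12:00 = 8:40 PM on Jun 6.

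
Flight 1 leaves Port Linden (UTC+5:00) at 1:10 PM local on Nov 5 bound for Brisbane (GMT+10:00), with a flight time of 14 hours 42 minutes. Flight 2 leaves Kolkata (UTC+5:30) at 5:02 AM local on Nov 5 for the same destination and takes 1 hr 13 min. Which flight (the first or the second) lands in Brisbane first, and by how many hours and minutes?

Flight 1 in UTC: 1:10 PM − 5:00 = 8:10 AM on Nov 5.
+14 hours 42 minutes → arrive 10:52 PM UTC on Nov 5.
Flight 2 in UTC: 5:02 AM − 5:30 = 11:32 PM on Nov 4.
+1 hour 13 minutes → arrive 12:45 AM UTC on Nov 5.
Flight 2 lands earlier by 22 hours 7 minutes.

the second, by 22 hours 7 minutes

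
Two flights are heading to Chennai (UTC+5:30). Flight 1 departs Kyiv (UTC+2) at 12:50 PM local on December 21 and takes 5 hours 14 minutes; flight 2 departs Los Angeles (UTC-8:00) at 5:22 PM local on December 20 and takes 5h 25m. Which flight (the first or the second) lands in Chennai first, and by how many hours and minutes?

the second, by 9 hours 17 minutes

Flight 1 in UTC: 12:50 PM − 2:00 = 10:50 AM on Dec 21.
+5 hours and 14 minutes → arrive 4:04 PM UTC on Dec 21.
Flight 2 in UTC: 5:22 PM + 8:00 = 1:22 AM on Dec 21.
+5 hours and 25 minutes → arrive 6:47 AM UTC on Dec 21.
Flight 2 lands earlier by 9 hours 17 minutes.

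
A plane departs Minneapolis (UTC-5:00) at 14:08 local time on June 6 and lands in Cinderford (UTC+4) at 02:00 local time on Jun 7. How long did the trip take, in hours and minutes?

2 hours 52 minutes

Cinderford is 9:00 ahead of Minneapolis.
Clock-face elapsed time (ignoring zones) is 11 hours 52 minutes.
Actual elapsed = 11 hours 52 minutes − 9:00 = 2 hours 52 minutes.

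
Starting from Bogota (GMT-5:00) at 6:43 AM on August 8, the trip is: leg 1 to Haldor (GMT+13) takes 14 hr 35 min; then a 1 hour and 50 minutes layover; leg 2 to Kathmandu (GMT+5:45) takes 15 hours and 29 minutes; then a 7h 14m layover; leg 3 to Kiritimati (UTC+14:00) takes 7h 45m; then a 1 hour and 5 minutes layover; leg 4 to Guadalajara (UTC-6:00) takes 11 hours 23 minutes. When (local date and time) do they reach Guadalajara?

5:04 PM on Aug 10

Convert departure to UTC: 6:43 AM + 5:00 = 11:43 AM UTC on Aug 8.
Add 14 hours 35 minutes leg 1 → 2:18 AM UTC (Aug 9).
Add 1 hour 50 minutes layover in Haldor → 4:08 AM UTC.
Add 15 hours 29 minutes leg 2 → 7:37 PM UTC.
Add 7 hours 14 minutes layover in Kathmandu → 2:51 AM UTC (Aug 10).
Add 7 hours 45 minutes leg 3 → 10:36 AM UTC.
Add 1 hour and 5 minutes layover in Kiritimati → 11:41 AM UTC.
Add 11 hours 23 minutes leg 4 → 11:04 PM UTC.
Guadalajara is UTC−6:00, so local arrival = 11:04 PM − 6:00 = 5:04 PM on Aug 10.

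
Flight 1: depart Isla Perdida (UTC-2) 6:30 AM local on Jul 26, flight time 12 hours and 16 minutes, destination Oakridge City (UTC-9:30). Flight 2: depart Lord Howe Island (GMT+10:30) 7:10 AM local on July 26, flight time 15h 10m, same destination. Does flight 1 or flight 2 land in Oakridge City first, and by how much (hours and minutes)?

the second, by 8 hours 56 minutes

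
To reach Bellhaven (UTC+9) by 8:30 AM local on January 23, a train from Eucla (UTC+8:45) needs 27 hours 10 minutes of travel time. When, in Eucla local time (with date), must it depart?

Target arrival in UTC: 8:30 AM − 9:00 = 11:30 PM on Jan 22.
Subtract 27 hours 10 minutes → departure 8:20 PM UTC on Jan 21.
Eucla is UTC+8:45: 8:20 PM + 8:45 = 5:05 AM on Jan 22.

5:05 AM on Jan 22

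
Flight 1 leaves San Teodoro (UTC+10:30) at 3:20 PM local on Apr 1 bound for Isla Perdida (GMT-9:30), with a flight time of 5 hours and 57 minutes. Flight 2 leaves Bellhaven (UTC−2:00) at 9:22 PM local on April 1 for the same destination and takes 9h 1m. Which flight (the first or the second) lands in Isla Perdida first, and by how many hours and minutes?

the first, by 21 hours 36 minutes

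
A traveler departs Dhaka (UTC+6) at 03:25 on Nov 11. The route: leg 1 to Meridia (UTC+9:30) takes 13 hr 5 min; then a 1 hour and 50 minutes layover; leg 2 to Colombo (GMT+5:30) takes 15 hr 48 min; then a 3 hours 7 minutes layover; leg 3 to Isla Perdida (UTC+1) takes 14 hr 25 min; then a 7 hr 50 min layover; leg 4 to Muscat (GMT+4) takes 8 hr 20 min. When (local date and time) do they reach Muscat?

17:50 on Nov 13

Convert departure to UTC: 03:25 − 6:00 = 21:25 UTC on Nov 10.
Add 13 hours 5 minutes leg 1 → 10:30 UTC (Nov 11).
Add 1 hour 50 minutes layover in Meridia → 12:20 UTC.
Add 15 hours 48 minutes leg 2 → 04:08 UTC (Nov 12).
Add 3 hours 7 minutes layover in Colombo → 07:15 UTC.
Add 14 hours and 25 minutes leg 3 → 21:40 UTC.
Add 7 hours and 50 minutes layover in Isla Perdida → 05:30 UTC (Nov 13).
Add 8 hours 20 minutes leg 4 → 13:50 UTC.
Muscat is UTC+4:00, so local arrival = 13:50 + 4:00 = 17:50 on Nov 13.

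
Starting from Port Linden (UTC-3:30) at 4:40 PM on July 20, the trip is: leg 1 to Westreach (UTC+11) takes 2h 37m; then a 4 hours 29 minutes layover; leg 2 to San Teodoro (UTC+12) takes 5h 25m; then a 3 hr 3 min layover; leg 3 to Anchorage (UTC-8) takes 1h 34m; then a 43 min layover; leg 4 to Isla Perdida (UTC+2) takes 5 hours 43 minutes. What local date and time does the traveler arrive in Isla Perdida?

9:44 PM on July 21

Convert departure to UTC: 4:40 PM + 3:30 = 8:10 PM UTC on Jul 20.
Add 2 hours 37 minutes leg 1 → 10:47 PM UTC.
Add 4 hours and 29 minutes layover in Westreach → 3:16 AM UTC (Jul 21).
Add 5 hours and 25 minutes leg 2 → 8:41 AM UTC.
Add 3 hours and 3 minutes layover in San Teodoro → 11:44 AM UTC.
Add 1 hour and 34 minutes leg 3 → 1:18 PM UTC.
Add 43 minutes layover in Anchorage → 2:01 PM UTC.
Add 5 hours 43 minutes leg 4 → 7:44 PM UTC.
Isla Perdida is UTC+2:00, so local arrival = 7:44 PM + 2:00 = 9:44 PM on Jul 21.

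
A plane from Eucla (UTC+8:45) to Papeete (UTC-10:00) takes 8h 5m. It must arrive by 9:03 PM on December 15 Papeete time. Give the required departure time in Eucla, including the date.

7:43 AM on December 16

Target arrival in UTC: 9:03 PM + 10:00 = 7:03 AM on Dec 16.
Subtract 8 hours 5 minutes → departure 10:58 PM UTC on Dec 15.
Eucla is UTC+8:45: 10:58 PM + 8:45 = 7:43 AM on Dec 16.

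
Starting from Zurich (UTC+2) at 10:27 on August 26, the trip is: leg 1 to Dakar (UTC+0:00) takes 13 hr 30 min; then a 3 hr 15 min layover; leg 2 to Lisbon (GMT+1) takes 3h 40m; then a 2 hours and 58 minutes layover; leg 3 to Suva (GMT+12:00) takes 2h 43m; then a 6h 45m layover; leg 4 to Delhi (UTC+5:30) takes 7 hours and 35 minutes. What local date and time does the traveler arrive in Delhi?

06:23 on Aug 28

Convert departure to UTC: 10:27 − 2:00 = 08:27 UTC on Aug 26.
Add 13 hours and 30 minutes leg 1 → 21:57 UTC.
Add 3 hours 15 minutes layover in Dakar → 01:12 UTC (Aug 27).
Add 3 hours and 40 minutes leg 2 → 04:52 UTC.
Add 2 hours 58 minutes layover in Lisbon → 07:50 UTC.
Add 2 hours and 43 minutes leg 3 → 10:33 UTC.
Add 6 hours and 45 minutes layover in Suva → 17:18 UTC.
Add 7 hours 35 minutes leg 4 → 00:53 UTC (Aug 28).
Delhi is UTC+5:30, so local arrival = 00:53 + 5:30 = 06:23 on Aug 28.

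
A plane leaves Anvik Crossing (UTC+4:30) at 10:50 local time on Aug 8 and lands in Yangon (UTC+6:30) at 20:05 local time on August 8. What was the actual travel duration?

7 hours 15 minutes

Departure in UTC: 10:50 − 4:30 = 06:20 on Aug 8.
Arrival in UTC: 20:05 − 6:30 = 13:35 on Aug 8.
Elapsed = 13:35 − 06:20 = 7 hours 15 minutes.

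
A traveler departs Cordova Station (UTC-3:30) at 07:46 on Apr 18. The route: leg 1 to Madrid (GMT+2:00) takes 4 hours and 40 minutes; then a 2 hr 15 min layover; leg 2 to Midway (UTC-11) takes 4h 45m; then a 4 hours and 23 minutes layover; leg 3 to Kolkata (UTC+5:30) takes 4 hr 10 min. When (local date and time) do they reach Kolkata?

12:59 on April 19

Convert departure to UTC: 07:46 + 3:30 = 11:16 UTC on Apr 18.
Add 4 hours and 40 minutes leg 1 → 15:56 UTC.
Add 2 hours 15 minutes layover in Madrid → 18:11 UTC.
Add 4 hours and 45 minutes leg 2 → 22:56 UTC.
Add 4 hours 23 minutes layover in Midway → 03:19 UTC (Apr 19).
Add 4 hours 10 minutes leg 3 → 07:29 UTC.
Kolkata is UTC+5:30, so local arrival = 07:29 + 5:30 = 12:59 on Apr 19.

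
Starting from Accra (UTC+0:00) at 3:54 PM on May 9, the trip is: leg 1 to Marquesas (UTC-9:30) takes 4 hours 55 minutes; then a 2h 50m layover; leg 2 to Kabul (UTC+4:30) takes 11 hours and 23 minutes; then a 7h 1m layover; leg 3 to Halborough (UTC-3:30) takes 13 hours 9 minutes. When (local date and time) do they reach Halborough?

3:42 AM on May 11

Accra is at UTC+0, so departure is already 3:54 PM UTC on May 9.
Add 4 hours 55 minutes leg 1 → 8:49 PM UTC.
Add 2 hours and 50 minutes layover in Marquesas → 11:39 PM UTC.
Add 11 hours 23 minutes leg 2 → 11:02 AM UTC (May 10).
Add 7 hours and 1 minute layover in Kabul → 6:03 PM UTC.
Add 13 hours 9 minutes leg 3 → 7:12 AM UTC (May 11).
Halborough is UTC−3:30, so local arrival = 7:12 AM − 3:30 = 3:42 AM on May 11.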